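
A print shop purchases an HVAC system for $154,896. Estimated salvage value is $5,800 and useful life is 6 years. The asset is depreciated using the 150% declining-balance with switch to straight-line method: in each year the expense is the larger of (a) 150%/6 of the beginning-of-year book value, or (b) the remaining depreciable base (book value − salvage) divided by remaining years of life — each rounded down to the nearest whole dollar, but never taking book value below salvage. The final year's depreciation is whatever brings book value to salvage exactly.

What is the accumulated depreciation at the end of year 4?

$109,398

Depreciable base = $154,896 − $5,800 = $149,096.
Year 1: DB = ⌊$154,896 × 150%/6⌋ = $38,724; SL = ⌊$149,096/6⌋ = $24,849 → take DB $38,724. Book value $116,172.
Year 2: DB = ⌊$116,172 × 150%/6⌋ = $29,043; SL = ⌊$110,372/5⌋ = $22,074 → take DB $29,043. Book value $87,129.
Year 3: DB = ⌊$87,129 × 150%/6⌋ = $21,782; SL = ⌊$81,329/4⌋ = $20,332 → take DB $21,782. Book value $65,347.
Year 4: DB = ⌊$65,347 × 150%/6⌋ = $16,336; SL = ⌊$59,547/3⌋ = $19,849 → take SL $19,849. Book value $45,498.
Accumulated through year 4 = $154,896 − $45,498 = $109,398.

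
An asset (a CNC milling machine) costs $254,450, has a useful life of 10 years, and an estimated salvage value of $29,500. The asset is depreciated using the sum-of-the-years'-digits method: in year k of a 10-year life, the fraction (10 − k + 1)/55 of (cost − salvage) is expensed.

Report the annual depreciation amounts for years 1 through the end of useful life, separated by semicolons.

$40,900; $36,810; $32,720; $28,630; $24,540; $20,450; $16,360; $12,270; $8,180; $4,090

Depreciable base = $254,450 − $29,500 = $224,950.
Sum of the years' digits = 10+9+8+7+6+5+4+3+2+1 = 55.
Year 1: $224,950 × 10/55 = $40,900. Book value $213,550.
Year 2: $224,950 × 9/55 = $36,810. Book value $176,740.
Year 3: $224,950 × 8/55 = $32,720. Book value $144,020.
Year 4: $224,950 × 7/55 = $28,630. Book value $115,390.
Year 5: $224,950 × 6/55 = $24,540. Book value $90,850.
Year 6: $224,950 × 5/55 = $20,450. Book value $70,400.
Year 7: $224,950 × 4/55 = $16,360. Book value $54,040.
Year 8: $224,950 × 3/55 = $12,270. Book value $41,770.
Year 9: $224,950 × 2/55 = $8,180. Book value $33,590.
Year 10: $224,950 × 1/55 = $4,090. Book value $29,500.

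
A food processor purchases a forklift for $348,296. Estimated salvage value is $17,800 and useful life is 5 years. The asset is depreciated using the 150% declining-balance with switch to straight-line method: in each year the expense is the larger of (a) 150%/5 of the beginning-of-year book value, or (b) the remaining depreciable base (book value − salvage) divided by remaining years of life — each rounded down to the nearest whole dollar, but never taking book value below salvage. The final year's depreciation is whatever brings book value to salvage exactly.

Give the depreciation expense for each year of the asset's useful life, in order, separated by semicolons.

$104,488; $73,142; $51,199; $50,833; $50,834

Depreciable base = $348,296 − $17,800 = $330,496.
Year 1: DB = ⌊$348,296 × 150%/5⌋ = $104,488; SL = ⌊$330,496/5⌋ = $66,099 → take DB $104,488. Book value $243,808.
Year 2: DB = ⌊$243,808 × 150%/5⌋ = $73,142; SL = ⌊$226,008/4⌋ = $56,502 → take DB $73,142. Book value $170,666.
Year 3: DB = ⌊$170,666 × 150%/5⌋ = $51,199; SL = ⌊$152,866/3⌋ = $50,955 → take DB $51,199. Book value $119,467.
Year 4: DB = ⌊$119,467 × 150%/5⌋ = $35,840; SL = ⌊$101,667/2⌋ = $50,833 → take SL $50,833. Book value $68,634.
Year 5 (final): $68,634 − $17,800 = $50,834. Book value $17,800.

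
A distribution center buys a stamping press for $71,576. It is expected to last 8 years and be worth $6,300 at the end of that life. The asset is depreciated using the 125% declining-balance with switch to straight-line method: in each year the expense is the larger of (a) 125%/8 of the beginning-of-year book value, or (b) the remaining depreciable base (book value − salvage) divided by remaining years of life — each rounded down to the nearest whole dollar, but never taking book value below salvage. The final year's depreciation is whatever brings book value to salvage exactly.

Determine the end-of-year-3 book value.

Depreciable base = $71,576 − $6,300 = $65,276.
Year 1: DB = ⌊$71,576 × 125%/8⌋ = $11,183; SL = ⌊$65,276/8⌋ = $8,159 → take DB $11,183. Book value $60,393.
Year 2: DB = ⌊$60,393 × 125%/8⌋ = $9,436; SL = ⌊$54,093/7⌋ = $7,727 → take DB $9,436. Book value $50,957.
Year 3: DB = ⌊$50,957 × 125%/8⌋ = $7,962; SL = ⌊$44,657/6⌋ = $7,442 → take DB $7,962. Book value $42,995.

$42,995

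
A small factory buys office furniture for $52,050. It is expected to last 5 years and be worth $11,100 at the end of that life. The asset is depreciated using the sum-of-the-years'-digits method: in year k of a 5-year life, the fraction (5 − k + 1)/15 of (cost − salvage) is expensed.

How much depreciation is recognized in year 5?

$2,730

Depreciable base = $52,050 − $11,100 = $40,950.
Sum of the years' digits = 5+4+3+2+1 = 15.
Year 1: $40,950 × 5/15 = $13,650. Book value $38,400.
Year 2: $40,950 × 4/15 = $10,920. Book value $27,480.
Year 3: $40,950 × 3/15 = $8,190. Book value $19,290.
Year 4: $40,950 × 2/15 = $5,460. Book value $13,830.
Year 5: $40,950 × 1/15 = $2,730. Book value $11,100.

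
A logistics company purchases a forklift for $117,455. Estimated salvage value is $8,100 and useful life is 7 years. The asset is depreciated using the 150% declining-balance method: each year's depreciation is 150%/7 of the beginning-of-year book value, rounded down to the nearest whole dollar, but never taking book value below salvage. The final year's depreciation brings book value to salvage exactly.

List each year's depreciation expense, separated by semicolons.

$25,168; $19,775; $15,538; $12,208; $9,592; $7,537; $19,537

Depreciable base = $117,455 − $8,100 = $109,355.
Year 1: ⌊$117,455 × 150%/7⌋ = $25,168. Book value $92,287.
Year 2: ⌊$92,287 × 150%/7⌋ = $19,775. Book value $72,512.
Year 3: ⌊$72,512 × 150%/7⌋ = $15,538. Book value $56,974.
Year 4: ⌊$56,974 × 150%/7⌋ = $12,208. Book value $44,766.
Year 5: ⌊$44,766 × 150%/7⌋ = $9,592. Book value $35,174.
Year 6: ⌊$35,174 × 150%/7⌋ = $7,537. Book value $27,637.
Year 7 (final): $27,637 − $8,100 = $19,537. Book value $8,100.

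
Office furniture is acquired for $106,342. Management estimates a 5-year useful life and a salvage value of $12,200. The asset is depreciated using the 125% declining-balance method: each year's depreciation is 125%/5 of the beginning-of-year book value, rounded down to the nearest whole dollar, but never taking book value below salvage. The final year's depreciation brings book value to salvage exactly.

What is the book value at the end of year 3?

Depreciable base = $106,342 − $12,200 = $94,142.
Year 1: ⌊$106,342 × 125%/5⌋ = $26,585. Book value $79,757.
Year 2: ⌊$79,757 × 125%/5⌋ = $19,939. Book value $59,818.
Year 3: ⌊$59,818 × 125%/5⌋ = $14,954. Book value $44,864.

$44,864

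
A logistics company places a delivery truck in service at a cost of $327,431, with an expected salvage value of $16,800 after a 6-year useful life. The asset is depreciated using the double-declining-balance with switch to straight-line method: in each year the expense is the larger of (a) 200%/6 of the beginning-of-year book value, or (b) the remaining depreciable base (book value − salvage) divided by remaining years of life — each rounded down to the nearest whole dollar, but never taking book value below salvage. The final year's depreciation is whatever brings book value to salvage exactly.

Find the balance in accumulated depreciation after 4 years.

Depreciable base = $327,431 − $16,800 = $310,631.
Year 1: DB = ⌊$327,431 × 200%/6⌋ = $109,143; SL = ⌊$310,631/6⌋ = $51,771 → take DB $109,143. Book value $218,288.
Year 2: DB = ⌊$218,288 × 200%/6⌋ = $72,762; SL = ⌊$201,488/5⌋ = $40,297 → take DB $72,762. Book value $145,526.
Year 3: DB = ⌊$145,526 × 200%/6⌋ = $48,508; SL = ⌊$128,726/4⌋ = $32,181 → take DB $48,508. Book value $97,018.
Year 4: DB = ⌊$97,018 × 200%/6⌋ = $32,339; SL = ⌊$80,218/3⌋ = $26,739 → take DB $32,339. Book value $64,679.
Accumulated through year 4 = $327,431 − $64,679 = $262,752.

$262,752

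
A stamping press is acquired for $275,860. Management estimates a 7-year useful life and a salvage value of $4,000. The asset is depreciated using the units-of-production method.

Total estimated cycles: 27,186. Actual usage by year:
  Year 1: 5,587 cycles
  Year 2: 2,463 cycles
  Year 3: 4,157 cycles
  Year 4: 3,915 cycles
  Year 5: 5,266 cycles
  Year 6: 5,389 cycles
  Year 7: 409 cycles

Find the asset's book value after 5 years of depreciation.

$61,980

Depreciable base = $275,860 − $4,000 = $271,860.
Rate = $271,860 / 27,186 cycles = $10 per cycle.
Year 1: 5,587 × $10 = $55,870. Book value $219,990.
Year 2: 2,463 × $10 = $24,630. Book value $195,360.
Year 3: 4,157 × $10 = $41,570. Book value $153,790.
Year 4: 3,915 × $10 = $39,150. Book value $114,640.
Year 5: 5,266 × $10 = $52,660. Book value $61,980.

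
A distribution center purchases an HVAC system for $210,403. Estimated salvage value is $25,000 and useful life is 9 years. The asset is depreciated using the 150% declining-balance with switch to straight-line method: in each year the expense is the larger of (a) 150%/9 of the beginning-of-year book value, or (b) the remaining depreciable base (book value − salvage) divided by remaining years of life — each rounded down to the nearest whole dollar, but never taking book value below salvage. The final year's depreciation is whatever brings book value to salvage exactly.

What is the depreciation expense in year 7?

$14,889

Depreciable base = $210,403 − $25,000 = $185,403.
Year 1: DB = ⌊$210,403 × 150%/9⌋ = $35,067; SL = ⌊$185,403/9⌋ = $20,600 → take DB $35,067. Book value $175,336.
Year 2: DB = ⌊$175,336 × 150%/9⌋ = $29,222; SL = ⌊$150,336/8⌋ = $18,792 → take DB $29,222. Book value $146,114.
Year 3: DB = ⌊$146,114 × 150%/9⌋ = $24,352; SL = ⌊$121,114/7⌋ = $17,302 → take DB $24,352. Book value $121,762.
Year 4: DB = ⌊$121,762 × 150%/9⌋ = $20,293; SL = ⌊$96,762/6⌋ = $16,127 → take DB $20,293. Book value $101,469.
Year 5: DB = ⌊$101,469 × 150%/9⌋ = $16,911; SL = ⌊$76,469/5⌋ = $15,293 → take DB $16,911. Book value $84,558.
Year 6: DB = ⌊$84,558 × 150%/9⌋ = $14,093; SL = ⌊$59,558/4⌋ = $14,889 → take SL $14,889. Book value $69,669.
Year 7: DB = ⌊$69,669 × 150%/9⌋ = $11,611; SL = ⌊$44,669/3⌋ = $14,889 → take SL $14,889. Book value $54,780.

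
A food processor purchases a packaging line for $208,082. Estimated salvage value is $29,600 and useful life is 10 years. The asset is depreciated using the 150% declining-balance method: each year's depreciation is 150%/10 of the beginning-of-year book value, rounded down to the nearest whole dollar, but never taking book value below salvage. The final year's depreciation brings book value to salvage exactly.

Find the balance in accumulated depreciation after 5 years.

$115,754

Depreciable base = $208,082 − $29,600 = $178,482.
Year 1: ⌊$208,082 × 150%/10⌋ = $31,212. Book value $176,870.
Year 2: ⌊$176,870 × 150%/10⌋ = $26,530. Book value $150,340.
Year 3: ⌊$150,340 × 150%/10⌋ = $22,551. Book value $127,789.
Year 4: ⌊$127,789 × 150%/10⌋ = $19,168. Book value $108,621.
Year 5: ⌊$108,621 × 150%/10⌋ = $16,293. Book value $92,328.
Accumulated through year 5 = $208,082 − $92,328 = $115,754.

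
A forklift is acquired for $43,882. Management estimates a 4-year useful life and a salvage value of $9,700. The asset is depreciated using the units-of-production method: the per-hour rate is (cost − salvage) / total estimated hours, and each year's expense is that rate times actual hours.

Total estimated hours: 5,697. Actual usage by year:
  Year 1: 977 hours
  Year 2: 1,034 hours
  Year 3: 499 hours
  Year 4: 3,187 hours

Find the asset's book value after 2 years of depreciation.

Depreciable base = $43,882 − $9,700 = $34,182.
Rate = $34,182 / 5,697 hours = $6 per hour.
Year 1: 977 × $6 = $5,862. Book value $38,020.
Year 2: 1,034 × $6 = $6,204. Book value $31,816.

$31,816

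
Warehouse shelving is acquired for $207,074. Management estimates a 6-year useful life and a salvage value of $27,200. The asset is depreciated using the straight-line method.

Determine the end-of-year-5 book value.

$57,179

Depreciable base = $207,074 − $27,200 = $179,874.
Annual expense = $179,874 / 6 = $29,979.
End of year 1: book value $177,095.
End of year 2: book value $147,116.
End of year 3: book value $117,137.
End of year 4: book value $87,158.
End of year 5: book value $57,179.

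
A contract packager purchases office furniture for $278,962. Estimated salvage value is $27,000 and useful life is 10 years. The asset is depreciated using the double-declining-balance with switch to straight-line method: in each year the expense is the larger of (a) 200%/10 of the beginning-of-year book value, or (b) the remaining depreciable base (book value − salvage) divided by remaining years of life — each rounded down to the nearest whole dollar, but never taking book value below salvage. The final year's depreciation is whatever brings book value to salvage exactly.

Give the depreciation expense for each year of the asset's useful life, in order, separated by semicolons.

Depreciable base = $278,962 − $27,000 = $251,962.
Year 1: DB = ⌊$278,962 × 200%/10⌋ = $55,792; SL = ⌊$251,962/10⌋ = $25,196 → take DB $55,792. Book value $223,170.
Year 2: DB = ⌊$223,170 × 200%/10⌋ = $44,634; SL = ⌊$196,170/9⌋ = $21,796 → take DB $44,634. Book value $178,536.
Year 3: DB = ⌊$178,536 × 200%/10⌋ = $35,707; SL = ⌊$151,536/8⌋ = $18,942 → take DB $35,707. Book value $142,829.
Year 4: DB = ⌊$142,829 × 200%/10⌋ = $28,565; SL = ⌊$115,829/7⌋ = $16,547 → take DB $28,565. Book value $114,264.
Year 5: DB = ⌊$114,264 × 200%/10⌋ = $22,852; SL = ⌊$87,264/6⌋ = $14,544 → take DB $22,852. Book value $91,412.
Year 6: DB = ⌊$91,412 × 200%/10⌋ = $18,282; SL = ⌊$64,412/5⌋ = $12,882 → take DB $18,282. Book value $73,130.
Year 7: DB = ⌊$73,130 × 200%/10⌋ = $14,626; SL = ⌊$46,130/4⌋ = $11,532 → take DB $14,626. Book value $58,504.
Year 8: DB = ⌊$58,504 × 200%/10⌋ = $11,700; SL = ⌊$31,504/3⌋ = $10,501 → take DB $11,700. Book value $46,804.
Year 9: DB = ⌊$46,804 × 200%/10⌋ = $9,360; SL = ⌊$19,804/2⌋ = $9,902 → take SL $9,902. Book value $36,902.
Year 10 (final): $36,902 − $27,000 = $9,902. Book value $27,000.

$55,792; $44,634; $35,707; $28,565; $22,852; $18,282; $14,626; $11,700; $9,902; $9,902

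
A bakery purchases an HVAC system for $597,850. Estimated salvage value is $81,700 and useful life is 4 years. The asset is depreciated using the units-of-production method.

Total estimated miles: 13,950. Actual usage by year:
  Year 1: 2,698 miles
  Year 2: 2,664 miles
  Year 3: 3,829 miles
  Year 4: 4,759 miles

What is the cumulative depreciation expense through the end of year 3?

$340,067

Depreciable base = $597,850 − $81,700 = $516,150.
Rate = $516,150 / 13,950 miles = $37 per mile.
Year 1: 2,698 × $37 = $99,826. Book value $498,024.
Year 2: 2,664 × $37 = $98,568. Book value $399,456.
Year 3: 3,829 × $37 = $141,673. Book value $257,783.
Accumulated through year 3 = $597,850 − $257,783 = $340,067.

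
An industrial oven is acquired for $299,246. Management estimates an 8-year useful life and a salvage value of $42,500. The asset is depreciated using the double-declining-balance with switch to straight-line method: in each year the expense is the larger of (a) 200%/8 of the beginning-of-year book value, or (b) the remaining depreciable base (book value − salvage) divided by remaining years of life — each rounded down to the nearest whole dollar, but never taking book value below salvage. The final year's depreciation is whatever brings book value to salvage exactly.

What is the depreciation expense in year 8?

Depreciable base = $299,246 − $42,500 = $256,746.
Year 1: DB = ⌊$299,246 × 200%/8⌋ = $74,811; SL = ⌊$256,746/8⌋ = $32,093 → take DB $74,811. Book value $224,435.
Year 2: DB = ⌊$224,435 × 200%/8⌋ = $56,108; SL = ⌊$181,935/7⌋ = $25,990 → take DB $56,108. Book value $168,327.
Year 3: DB = ⌊$168,327 × 200%/8⌋ = $42,081; SL = ⌊$125,827/6⌋ = $20,971 → take DB $42,081. Book value $126,246.
Year 4: DB = ⌊$126,246 × 200%/8⌋ = $31,561; SL = ⌊$83,746/5⌋ = $16,749 → take DB $31,561. Book value $94,685.
Year 5: DB = ⌊$94,685 × 200%/8⌋ = $23,671; SL = ⌊$52,185/4⌋ = $13,046 → take DB $23,671. Book value $71,014.
Year 6: DB = ⌊$71,014 × 200%/8⌋ = $17,753; SL = ⌊$28,514/3⌋ = $9,504 → take DB $17,753. Book value $53,261.
Year 7: DB = ⌊$53,261 × 200%/8⌋ = $13,315; SL = ⌊$10,761/2⌋ = $5,380 → take DB $13,315, capped at $10,761. Book value $42,500.
Year 8 (final): $42,500 − $42,500 = $0. Book value $42,500.

$0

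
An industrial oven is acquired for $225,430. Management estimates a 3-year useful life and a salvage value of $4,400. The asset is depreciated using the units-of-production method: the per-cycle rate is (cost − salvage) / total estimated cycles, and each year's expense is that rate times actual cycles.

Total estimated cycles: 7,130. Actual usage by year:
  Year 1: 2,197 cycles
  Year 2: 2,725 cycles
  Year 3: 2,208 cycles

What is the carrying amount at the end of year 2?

Depreciable base = $225,430 − $4,400 = $221,030.
Rate = $221,030 / 7,130 cycles = $31 per cycle.
Year 1: 2,197 × $31 = $68,107. Book value $157,323.
Year 2: 2,725 × $31 = $84,475. Book value $72,848.

$72,848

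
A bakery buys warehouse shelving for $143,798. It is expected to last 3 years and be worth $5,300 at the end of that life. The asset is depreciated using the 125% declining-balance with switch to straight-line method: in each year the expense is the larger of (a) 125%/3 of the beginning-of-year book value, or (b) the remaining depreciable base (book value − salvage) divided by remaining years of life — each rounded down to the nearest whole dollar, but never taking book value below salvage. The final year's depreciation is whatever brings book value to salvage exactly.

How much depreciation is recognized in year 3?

Depreciable base = $143,798 − $5,300 = $138,498.
Year 1: DB = ⌊$143,798 × 125%/3⌋ = $59,915; SL = ⌊$138,498/3⌋ = $46,166 → take DB $59,915. Book value $83,883.
Year 2: DB = ⌊$83,883 × 125%/3⌋ = $34,951; SL = ⌊$78,583/2⌋ = $39,291 → take SL $39,291. Book value $44,592.
Year 3 (final): $44,592 − $5,300 = $39,292. Book value $5,300.

$39,292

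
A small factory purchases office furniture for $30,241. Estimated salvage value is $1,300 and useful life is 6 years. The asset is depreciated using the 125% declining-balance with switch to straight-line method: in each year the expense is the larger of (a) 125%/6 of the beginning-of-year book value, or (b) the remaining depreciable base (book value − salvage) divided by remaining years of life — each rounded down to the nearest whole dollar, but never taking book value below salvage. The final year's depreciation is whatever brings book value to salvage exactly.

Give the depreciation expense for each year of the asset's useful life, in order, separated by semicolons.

Depreciable base = $30,241 − $1,300 = $28,941.
Year 1: DB = ⌊$30,241 × 125%/6⌋ = $6,300; SL = ⌊$28,941/6⌋ = $4,823 → take DB $6,300. Book value $23,941.
Year 2: DB = ⌊$23,941 × 125%/6⌋ = $4,987; SL = ⌊$22,641/5⌋ = $4,528 → take DB $4,987. Book value $18,954.
Year 3: DB = ⌊$18,954 × 125%/6⌋ = $3,948; SL = ⌊$17,654/4⌋ = $4,413 → take SL $4,413. Book value $14,541.
Year 4: DB = ⌊$14,541 × 125%/6⌋ = $3,029; SL = ⌊$13,241/3⌋ = $4,413 → take SL $4,413. Book value $10,128.
Year 5: DB = ⌊$10,128 × 125%/6⌋ = $2,110; SL = ⌊$8,828/2⌋ = $4,414 → take SL $4,414. Book value $5,714.
Year 6 (final): $5,714 − $1,300 = $4,414. Book value $1,300.

$6,300; $4,987; $4,413; $4,413; $4,414; $4,414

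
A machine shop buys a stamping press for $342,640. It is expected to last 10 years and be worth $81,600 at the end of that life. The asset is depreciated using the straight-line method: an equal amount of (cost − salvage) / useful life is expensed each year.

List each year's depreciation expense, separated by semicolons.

$26,104; $26,104; $26,104; $26,104; $26,104; $26,104; $26,104; $26,104; $26,104; $26,104

Depreciable base = $342,640 − $81,600 = $261,040.
Annual expense = $261,040 / 10 = $26,104.
End of year 1: book value $316,536.
End of year 2: book value $290,432.
End of year 3: book value $264,328.
End of year 4: book value $238,224.
End of year 5: book value $212,120.
End of year 6: book value $186,016.
End of year 7: book value $159,912.
End of year 8: book value $133,808.
End of year 9: book value $107,704.
End of year 10: book value $81,600.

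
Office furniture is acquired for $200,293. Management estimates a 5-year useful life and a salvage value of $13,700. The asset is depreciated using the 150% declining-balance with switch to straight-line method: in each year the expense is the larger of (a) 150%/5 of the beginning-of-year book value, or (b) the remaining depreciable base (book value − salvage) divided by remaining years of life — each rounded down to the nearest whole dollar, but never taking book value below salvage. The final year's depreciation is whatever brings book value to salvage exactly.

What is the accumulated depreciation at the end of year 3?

$131,591

Depreciable base = $200,293 − $13,700 = $186,593.
Year 1: DB = ⌊$200,293 × 150%/5⌋ = $60,087; SL = ⌊$186,593/5⌋ = $37,318 → take DB $60,087. Book value $140,206.
Year 2: DB = ⌊$140,206 × 150%/5⌋ = $42,061; SL = ⌊$126,506/4⌋ = $31,626 → take DB $42,061. Book value $98,145.
Year 3: DB = ⌊$98,145 × 150%/5⌋ = $29,443; SL = ⌊$84,445/3⌋ = $28,148 → take DB $29,443. Book value $68,702.
Accumulated through year 3 = $200,293 − $68,702 = $131,591.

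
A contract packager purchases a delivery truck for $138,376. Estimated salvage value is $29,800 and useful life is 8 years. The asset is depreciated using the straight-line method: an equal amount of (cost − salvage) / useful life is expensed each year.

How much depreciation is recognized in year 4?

Depreciable base = $138,376 − $29,800 = $108,576.
Annual expense = $108,576 / 8 = $13,572.

$13,572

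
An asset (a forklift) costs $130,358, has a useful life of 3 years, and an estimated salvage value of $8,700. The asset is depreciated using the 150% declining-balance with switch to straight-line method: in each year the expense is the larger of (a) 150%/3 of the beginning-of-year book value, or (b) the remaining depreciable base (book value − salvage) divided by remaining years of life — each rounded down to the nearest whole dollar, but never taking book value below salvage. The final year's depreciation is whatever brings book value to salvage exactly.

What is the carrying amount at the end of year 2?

Depreciable base = $130,358 − $8,700 = $121,658.
Year 1: DB = ⌊$130,358 × 150%/3⌋ = $65,179; SL = ⌊$121,658/3⌋ = $40,552 → take DB $65,179. Book value $65,179.
Year 2: DB = ⌊$65,179 × 150%/3⌋ = $32,589; SL = ⌊$56,479/2⌋ = $28,239 → take DB $32,589. Book value $32,590.

$32,590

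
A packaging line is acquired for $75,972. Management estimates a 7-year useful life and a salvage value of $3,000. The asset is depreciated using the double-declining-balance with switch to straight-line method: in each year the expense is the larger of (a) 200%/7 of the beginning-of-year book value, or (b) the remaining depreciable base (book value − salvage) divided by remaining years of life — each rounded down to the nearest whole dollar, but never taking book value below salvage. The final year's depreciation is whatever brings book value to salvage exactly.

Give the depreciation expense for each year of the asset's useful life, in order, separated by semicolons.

Depreciable base = $75,972 − $3,000 = $72,972.
Year 1: DB = ⌊$75,972 × 200%/7⌋ = $21,706; SL = ⌊$72,972/7⌋ = $10,424 → take DB $21,706. Book value $54,266.
Year 2: DB = ⌊$54,266 × 200%/7⌋ = $15,504; SL = ⌊$51,266/6⌋ = $8,544 → take DB $15,504. Book value $38,762.
Year 3: DB = ⌊$38,762 × 200%/7⌋ = $11,074; SL = ⌊$35,762/5⌋ = $7,152 → take DB $11,074. Book value $27,688.
Year 4: DB = ⌊$27,688 × 200%/7⌋ = $7,910; SL = ⌊$24,688/4⌋ = $6,172 → take DB $7,910. Book value $19,778.
Year 5: DB = ⌊$19,778 × 200%/7⌋ = $5,650; SL = ⌊$16,778/3⌋ = $5,592 → take DB $5,650. Book value $14,128.
Year 6: DB = ⌊$14,128 × 200%/7⌋ = $4,036; SL = ⌊$11,128/2⌋ = $5,564 → take SL $5,564. Book value $8,564.
Year 7 (final): $8,564 − $3,000 = $5,564. Book value $3,000.

$21,706; $15,504; $11,074; $7,910; $5,650; $5,564; $5,564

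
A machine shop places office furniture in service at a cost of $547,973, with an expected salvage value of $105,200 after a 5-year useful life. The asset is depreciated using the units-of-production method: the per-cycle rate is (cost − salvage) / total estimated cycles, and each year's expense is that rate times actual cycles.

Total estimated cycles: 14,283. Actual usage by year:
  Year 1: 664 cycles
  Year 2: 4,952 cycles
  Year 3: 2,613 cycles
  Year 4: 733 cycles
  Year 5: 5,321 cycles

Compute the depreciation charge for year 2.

Depreciable base = $547,973 − $105,200 = $442,773.
Rate = $442,773 / 14,283 cycles = $31 per cycle.
Year 1: 664 × $31 = $20,584. Book value $527,389.
Year 2: 4,952 × $31 = $153,512. Book value $373,877.

$153,512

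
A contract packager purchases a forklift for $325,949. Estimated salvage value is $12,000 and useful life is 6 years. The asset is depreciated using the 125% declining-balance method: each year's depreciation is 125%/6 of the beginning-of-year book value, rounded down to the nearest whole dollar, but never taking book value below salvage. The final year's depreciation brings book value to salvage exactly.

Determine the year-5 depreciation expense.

$26,673

Depreciable base = $325,949 − $12,000 = $313,949.
Year 1: ⌊$325,949 × 125%/6⌋ = $67,906. Book value $258,043.
Year 2: ⌊$258,043 × 125%/6⌋ = $53,758. Book value $204,285.
Year 3: ⌊$204,285 × 125%/6⌋ = $42,559. Book value $161,726.
Year 4: ⌊$161,726 × 125%/6⌋ = $33,692. Book value $128,034.
Year 5: ⌊$128,034 × 125%/6⌋ = $26,673. Book value $101,361.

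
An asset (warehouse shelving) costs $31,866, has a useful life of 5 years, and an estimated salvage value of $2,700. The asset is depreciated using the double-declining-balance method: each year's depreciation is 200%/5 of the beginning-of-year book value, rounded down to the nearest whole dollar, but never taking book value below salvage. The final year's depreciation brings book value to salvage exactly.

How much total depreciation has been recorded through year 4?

$27,735

Depreciable base = $31,866 − $2,700 = $29,166.
Year 1: ⌊$31,866 × 200%/5⌋ = $12,746. Book value $19,120.
Year 2: ⌊$19,120 × 200%/5⌋ = $7,648. Book value $11,472.
Year 3: ⌊$11,472 × 200%/5⌋ = $4,588. Book value $6,884.
Year 4: ⌊$6,884 × 200%/5⌋ = $2,753. Book value $4,131.
Accumulated through year 4 = $31,866 − $4,131 = $27,735.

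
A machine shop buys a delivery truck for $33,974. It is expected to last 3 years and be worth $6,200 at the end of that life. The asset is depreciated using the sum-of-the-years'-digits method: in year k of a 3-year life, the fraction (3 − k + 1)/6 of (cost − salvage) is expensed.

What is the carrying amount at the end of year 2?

Depreciable base = $33,974 − $6,200 = $27,774.
Sum of the years' digits = 3+2+1 = 6.
Year 1: $27,774 × 3/6 = $13,887. Book value $20,087.
Year 2: $27,774 × 2/6 = $9,258. Book value $10,829.

$10,829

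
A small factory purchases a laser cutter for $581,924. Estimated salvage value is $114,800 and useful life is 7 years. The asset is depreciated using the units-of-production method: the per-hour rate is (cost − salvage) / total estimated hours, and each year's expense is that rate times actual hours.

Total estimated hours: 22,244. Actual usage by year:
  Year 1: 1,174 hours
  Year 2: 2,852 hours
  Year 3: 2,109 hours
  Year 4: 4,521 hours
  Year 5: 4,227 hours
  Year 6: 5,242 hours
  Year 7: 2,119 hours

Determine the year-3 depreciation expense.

Depreciable base = $581,924 − $114,800 = $467,124.
Rate = $467,124 / 22,244 hours = $21 per hour.
Year 1: 1,174 × $21 = $24,654. Book value $557,270.
Year 2: 2,852 × $21 = $59,892. Book value $497,378.
Year 3: 2,109 × $21 = $44,289. Book value $453,089.

$44,289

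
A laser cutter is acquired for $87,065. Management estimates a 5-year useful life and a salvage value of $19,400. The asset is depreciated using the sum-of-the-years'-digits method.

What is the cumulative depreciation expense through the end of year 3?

Depreciable base = $87,065 − $19,400 = $67,665.
Sum of the years' digits = 5+4+3+2+1 = 15.
Year 1: $67,665 × 5/15 = $22,555. Book value $64,510.
Year 2: $67,665 × 4/15 = $18,044. Book value $46,466.
Year 3: $67,665 × 3/15 = $13,533. Book value $32,933.
Accumulated through year 3 = $87,065 − $32,933 = $54,132.

$54,132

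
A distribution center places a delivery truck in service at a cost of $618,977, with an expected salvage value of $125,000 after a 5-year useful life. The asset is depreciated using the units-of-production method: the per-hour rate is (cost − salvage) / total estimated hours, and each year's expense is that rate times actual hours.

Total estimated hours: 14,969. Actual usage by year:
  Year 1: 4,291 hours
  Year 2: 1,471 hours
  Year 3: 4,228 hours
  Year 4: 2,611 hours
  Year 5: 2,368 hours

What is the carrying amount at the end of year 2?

$428,831

Depreciable base = $618,977 − $125,000 = $493,977.
Rate = $493,977 / 14,969 hours = $33 per hour.
Year 1: 4,291 × $33 = $141,603. Book value $477,374.
Year 2: 1,471 × $33 = $48,543. Book value $428,831.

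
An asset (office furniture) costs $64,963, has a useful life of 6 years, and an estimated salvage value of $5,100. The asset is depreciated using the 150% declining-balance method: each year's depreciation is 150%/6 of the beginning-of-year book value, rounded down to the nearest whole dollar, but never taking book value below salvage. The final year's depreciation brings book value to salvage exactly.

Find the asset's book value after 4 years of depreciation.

Depreciable base = $64,963 − $5,100 = $59,863.
Year 1: ⌊$64,963 × 150%/6⌋ = $16,240. Book value $48,723.
Year 2: ⌊$48,723 × 150%/6⌋ = $12,180. Book value $36,543.
Year 3: ⌊$36,543 × 150%/6⌋ = $9,135. Book value $27,408.
Year 4: ⌊$27,408 × 150%/6⌋ = $6,852. Book value $20,556.

$20,556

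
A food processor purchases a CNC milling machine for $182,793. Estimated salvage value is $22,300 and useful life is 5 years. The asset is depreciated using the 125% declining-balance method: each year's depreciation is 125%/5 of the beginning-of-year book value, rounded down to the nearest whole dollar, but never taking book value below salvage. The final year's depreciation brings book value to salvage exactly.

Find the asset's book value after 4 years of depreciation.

$57,838

Depreciable base = $182,793 − $22,300 = $160,493.
Year 1: ⌊$182,793 × 125%/5⌋ = $45,698. Book value $137,095.
Year 2: ⌊$137,095 × 125%/5⌋ = $34,273. Book value $102,822.
Year 3: ⌊$102,822 × 125%/5⌋ = $25,705. Book value $77,117.
Year 4: ⌊$77,117 × 125%/5⌋ = $19,279. Book value $57,838.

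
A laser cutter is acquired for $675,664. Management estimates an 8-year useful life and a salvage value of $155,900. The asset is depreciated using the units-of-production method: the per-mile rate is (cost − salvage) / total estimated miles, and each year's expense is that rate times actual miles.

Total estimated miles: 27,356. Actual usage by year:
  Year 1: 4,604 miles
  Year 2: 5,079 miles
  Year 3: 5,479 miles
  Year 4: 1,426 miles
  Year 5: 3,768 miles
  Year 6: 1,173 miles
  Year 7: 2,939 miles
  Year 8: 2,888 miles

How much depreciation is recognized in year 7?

Depreciable base = $675,664 − $155,900 = $519,764.
Rate = $519,764 / 27,356 miles = $19 per mile.
Year 1: 4,604 × $19 = $87,476. Book value $588,188.
Year 2: 5,079 × $19 = $96,501. Book value $491,687.
Year 3: 5,479 × $19 = $104,101. Book value $387,586.
Year 4: 1,426 × $19 = $27,094. Book value $360,492.
Year 5: 3,768 × $19 = $71,592. Book value $288,900.
Year 6: 1,173 × $19 = $22,287. Book value $266,613.
Year 7: 2,939 × $19 = $55,841. Book value $210,772.

$55,841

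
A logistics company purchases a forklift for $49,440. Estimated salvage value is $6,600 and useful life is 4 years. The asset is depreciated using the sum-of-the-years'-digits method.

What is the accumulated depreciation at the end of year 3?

$38,556

Depreciable base = $49,440 − $6,600 = $42,840.
Sum of the years' digits = 4+3+2+1 = 10.
Year 1: $42,840 × 4/10 = $17,136. Book value $32,304.
Year 2: $42,840 × 3/10 = $12,852. Book value $19,452.
Year 3: $42,840 × 2/10 = $8,568. Book value $10,884.
Accumulated through year 3 = $49,440 − $10,884 = $38,556.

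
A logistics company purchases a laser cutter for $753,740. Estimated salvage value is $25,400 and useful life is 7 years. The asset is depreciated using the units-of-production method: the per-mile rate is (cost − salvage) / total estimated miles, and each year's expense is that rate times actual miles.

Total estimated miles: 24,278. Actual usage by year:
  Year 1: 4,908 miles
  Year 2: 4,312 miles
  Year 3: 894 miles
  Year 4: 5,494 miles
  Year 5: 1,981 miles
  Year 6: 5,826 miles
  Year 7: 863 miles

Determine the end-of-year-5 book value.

Depreciable base = $753,740 − $25,400 = $728,340.
Rate = $728,340 / 24,278 miles = $30 per mile.
Year 1: 4,908 × $30 = $147,240. Book value $606,500.
Year 2: 4,312 × $30 = $129,360. Book value $477,140.
Year 3: 894 × $30 = $26,820. Book value $450,320.
Year 4: 5,494 × $30 = $164,820. Book value $285,500.
Year 5: 1,981 × $30 = $59,430. Book value $226,070.

$226,070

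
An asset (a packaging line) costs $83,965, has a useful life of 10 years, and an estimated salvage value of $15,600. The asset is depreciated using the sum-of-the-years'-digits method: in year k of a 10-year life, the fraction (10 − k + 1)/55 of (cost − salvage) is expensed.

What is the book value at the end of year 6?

$28,030

Depreciable base = $83,965 − $15,600 = $68,365.
Sum of the years' digits = 10+9+8+7+6+5+4+3+2+1 = 55.
Year 1: $68,365 × 10/55 = $12,430. Book value $71,535.
Year 2: $68,365 × 9/55 = $11,187. Book value $60,348.
Year 3: $68,365 × 8/55 = $9,944. Book value $50,404.
Year 4: $68,365 × 7/55 = $8,701. Book value $41,703.
Year 5: $68,365 × 6/55 = $7,458. Book value $34,245.
Year 6: $68,365 × 5/55 = $6,215. Book value $28,030.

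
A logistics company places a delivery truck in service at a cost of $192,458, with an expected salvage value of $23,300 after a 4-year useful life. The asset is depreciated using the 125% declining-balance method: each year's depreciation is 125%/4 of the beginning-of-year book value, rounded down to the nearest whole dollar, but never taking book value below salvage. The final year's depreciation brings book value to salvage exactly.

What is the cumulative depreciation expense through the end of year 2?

$101,491

Depreciable base = $192,458 − $23,300 = $169,158.
Year 1: ⌊$192,458 × 125%/4⌋ = $60,143. Book value $132,315.
Year 2: ⌊$132,315 × 125%/4⌋ = $41,348. Book value $90,967.
Accumulated through year 2 = $192,458 − $90,967 = $101,491.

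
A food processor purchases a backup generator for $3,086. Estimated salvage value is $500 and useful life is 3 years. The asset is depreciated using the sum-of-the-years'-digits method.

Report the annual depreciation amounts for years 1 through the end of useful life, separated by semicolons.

$1,293; $862; $431

Depreciable base = $3,086 − $500 = $2,586.
Sum of the years' digits = 3+2+1 = 6.
Year 1: $2,586 × 3/6 = $1,293. Book value $1,793.
Year 2: $2,586 × 2/6 = $862. Book value $931.
Year 3: $2,586 × 1/6 = $431. Book value $500.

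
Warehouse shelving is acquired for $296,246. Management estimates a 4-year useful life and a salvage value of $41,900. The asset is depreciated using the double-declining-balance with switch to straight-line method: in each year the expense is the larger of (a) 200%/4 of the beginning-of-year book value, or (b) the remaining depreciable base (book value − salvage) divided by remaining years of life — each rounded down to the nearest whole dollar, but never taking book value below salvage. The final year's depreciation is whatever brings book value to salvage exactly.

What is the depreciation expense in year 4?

Depreciable base = $296,246 − $41,900 = $254,346.
Year 1: DB = ⌊$296,246 × 200%/4⌋ = $148,123; SL = ⌊$254,346/4⌋ = $63,586 → take DB $148,123. Book value $148,123.
Year 2: DB = ⌊$148,123 × 200%/4⌋ = $74,061; SL = ⌊$106,223/3⌋ = $35,407 → take DB $74,061. Book value $74,062.
Year 3: DB = ⌊$74,062 × 200%/4⌋ = $37,031; SL = ⌊$32,162/2⌋ = $16,081 → take DB $37,031, capped at $32,162. Book value $41,900.
Year 4 (final): $41,900 − $41,900 = $0. Book value $41,900.

$0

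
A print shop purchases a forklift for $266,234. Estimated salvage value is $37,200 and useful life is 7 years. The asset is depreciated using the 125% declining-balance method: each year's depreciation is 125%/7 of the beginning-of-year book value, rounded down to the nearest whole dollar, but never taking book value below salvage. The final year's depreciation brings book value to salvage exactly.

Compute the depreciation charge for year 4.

$26,350

Depreciable base = $266,234 − $37,200 = $229,034.
Year 1: ⌊$266,234 × 125%/7⌋ = $47,541. Book value $218,693.
Year 2: ⌊$218,693 × 125%/7⌋ = $39,052. Book value $179,641.
Year 3: ⌊$179,641 × 125%/7⌋ = $32,078. Book value $147,563.
Year 4: ⌊$147,563 × 125%/7⌋ = $26,350. Book value $121,213.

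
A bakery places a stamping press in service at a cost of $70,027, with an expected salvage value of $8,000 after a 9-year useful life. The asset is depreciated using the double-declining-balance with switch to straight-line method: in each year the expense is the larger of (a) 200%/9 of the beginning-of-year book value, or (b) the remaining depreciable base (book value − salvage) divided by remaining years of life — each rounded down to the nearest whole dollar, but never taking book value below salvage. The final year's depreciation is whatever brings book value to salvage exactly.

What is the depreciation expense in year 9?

Depreciable base = $70,027 − $8,000 = $62,027.
Year 1: DB = ⌊$70,027 × 200%/9⌋ = $15,561; SL = ⌊$62,027/9⌋ = $6,891 → take DB $15,561. Book value $54,466.
Year 2: DB = ⌊$54,466 × 200%/9⌋ = $12,103; SL = ⌊$46,466/8⌋ = $5,808 → take DB $12,103. Book value $42,363.
Year 3: DB = ⌊$42,363 × 200%/9⌋ = $9,414; SL = ⌊$34,363/7⌋ = $4,909 → take DB $9,414. Book value $32,949.
Year 4: DB = ⌊$32,949 × 200%/9⌋ = $7,322; SL = ⌊$24,949/6⌋ = $4,158 → take DB $7,322. Book value $25,627.
Year 5: DB = ⌊$25,627 × 200%/9⌋ = $5,694; SL = ⌊$17,627/5⌋ = $3,525 → take DB $5,694. Book value $19,933.
Year 6: DB = ⌊$19,933 × 200%/9⌋ = $4,429; SL = ⌊$11,933/4⌋ = $2,983 → take DB $4,429. Book value $15,504.
Year 7: DB = ⌊$15,504 × 200%/9⌋ = $3,445; SL = ⌊$7,504/3⌋ = $2,501 → take DB $3,445. Book value $12,059.
Year 8: DB = ⌊$12,059 × 200%/9⌋ = $2,679; SL = ⌊$4,059/2⌋ = $2,029 → take DB $2,679. Book value $9,380.
Year 9 (final): $9,380 − $8,000 = $1,380. Book value $8,000.

$1,380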